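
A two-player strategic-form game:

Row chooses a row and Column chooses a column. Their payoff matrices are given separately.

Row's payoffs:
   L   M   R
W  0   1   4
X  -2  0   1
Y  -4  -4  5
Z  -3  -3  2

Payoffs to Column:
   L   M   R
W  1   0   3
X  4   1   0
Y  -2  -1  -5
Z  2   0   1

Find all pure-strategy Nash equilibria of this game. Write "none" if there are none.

Row against L: payoffs 0, -2, -4, -3 → best response W.
Row against M: payoffs 1, 0, -4, -3 → best response W.
Row against R: payoffs 4, 1, 5, 2 → best response Y.
Column against W: payoffs 1, 0, 3 → best response R.
Column against X: payoffs 4, 1, 0 → best response L.
Column against Y: payoffs -2, -1, -5 → best response M.
Column against Z: payoffs 2, 0, 1 → best response L.
No profile is a mutual best response for all players.

There is no pure-strategy Nash equilibrium.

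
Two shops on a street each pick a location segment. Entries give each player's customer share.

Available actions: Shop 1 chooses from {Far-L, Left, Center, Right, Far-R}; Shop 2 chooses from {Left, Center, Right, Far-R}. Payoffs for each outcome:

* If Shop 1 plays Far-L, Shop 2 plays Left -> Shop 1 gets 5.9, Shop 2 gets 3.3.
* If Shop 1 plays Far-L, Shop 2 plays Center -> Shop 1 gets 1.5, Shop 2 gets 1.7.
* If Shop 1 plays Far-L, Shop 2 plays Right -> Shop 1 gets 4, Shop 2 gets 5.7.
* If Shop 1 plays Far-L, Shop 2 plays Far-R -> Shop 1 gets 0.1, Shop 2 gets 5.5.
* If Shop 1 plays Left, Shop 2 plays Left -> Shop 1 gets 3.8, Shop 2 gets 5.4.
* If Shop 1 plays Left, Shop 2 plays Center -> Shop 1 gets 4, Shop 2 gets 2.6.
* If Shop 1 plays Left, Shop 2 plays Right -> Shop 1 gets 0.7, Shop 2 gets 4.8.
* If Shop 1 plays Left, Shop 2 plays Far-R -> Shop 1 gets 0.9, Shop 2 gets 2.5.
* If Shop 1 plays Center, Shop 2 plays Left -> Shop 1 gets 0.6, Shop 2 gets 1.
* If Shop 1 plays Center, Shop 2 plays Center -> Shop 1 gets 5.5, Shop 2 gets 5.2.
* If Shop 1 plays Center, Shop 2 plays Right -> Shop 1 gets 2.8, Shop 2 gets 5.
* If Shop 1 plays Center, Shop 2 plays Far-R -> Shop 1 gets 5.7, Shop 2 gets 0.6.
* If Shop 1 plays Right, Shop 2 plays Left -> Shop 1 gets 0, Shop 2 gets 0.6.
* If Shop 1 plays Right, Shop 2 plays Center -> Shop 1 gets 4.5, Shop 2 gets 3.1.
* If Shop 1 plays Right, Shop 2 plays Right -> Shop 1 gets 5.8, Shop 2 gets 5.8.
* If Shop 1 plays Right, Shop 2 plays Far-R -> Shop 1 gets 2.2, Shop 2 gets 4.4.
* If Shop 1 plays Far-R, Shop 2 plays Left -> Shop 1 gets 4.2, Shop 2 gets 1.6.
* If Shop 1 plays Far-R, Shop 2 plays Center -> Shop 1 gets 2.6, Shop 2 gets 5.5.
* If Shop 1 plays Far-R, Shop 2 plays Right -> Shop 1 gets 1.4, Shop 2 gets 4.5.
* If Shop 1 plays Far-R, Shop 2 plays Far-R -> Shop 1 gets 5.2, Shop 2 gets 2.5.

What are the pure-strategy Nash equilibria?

(Center, Center); (Right, Right)

(Far-L, Left): Shop 2 can switch to Right (3.3 → 5.7). Not NE.
(Far-L, Center): Shop 1 can switch to Left (1.5 → 4). Not NE.
(Far-L, Right): Shop 1 can switch to Right (4 → 5.8). Not NE.
(Far-L, Far-R): Shop 1 can switch to Left (0.1 → 0.9). Not NE.
(Left, Left): Shop 1 can switch to Far-L (3.8 → 5.9). Not NE.
(Left, Center): Shop 1 can switch to Center (4 → 5.5). Not NE.
(Left, Right): Shop 1 can switch to Far-L (0.7 → 4). Not NE.
(Left, Far-R): Shop 1 can switch to Center (0.9 → 5.7). Not NE.
(Center, Left): Shop 1 can switch to Far-L (0.6 → 5.9). Not NE.
(Center, Center): Shop 1 gets 5.5, best alternative 4.5; Shop 2 gets 5.2, best alternative 5. No profitable deviation — NE.
(Center, Right): Shop 1 can switch to Far-L (2.8 → 4). Not NE.
(Right, Right): Shop 1 gets 5.8, best alternative 4; Shop 2 gets 5.8, best alternative 4.4. No profitable deviation — NE.
(The remaining 8 profiles each have a profitable deviation by the same check.)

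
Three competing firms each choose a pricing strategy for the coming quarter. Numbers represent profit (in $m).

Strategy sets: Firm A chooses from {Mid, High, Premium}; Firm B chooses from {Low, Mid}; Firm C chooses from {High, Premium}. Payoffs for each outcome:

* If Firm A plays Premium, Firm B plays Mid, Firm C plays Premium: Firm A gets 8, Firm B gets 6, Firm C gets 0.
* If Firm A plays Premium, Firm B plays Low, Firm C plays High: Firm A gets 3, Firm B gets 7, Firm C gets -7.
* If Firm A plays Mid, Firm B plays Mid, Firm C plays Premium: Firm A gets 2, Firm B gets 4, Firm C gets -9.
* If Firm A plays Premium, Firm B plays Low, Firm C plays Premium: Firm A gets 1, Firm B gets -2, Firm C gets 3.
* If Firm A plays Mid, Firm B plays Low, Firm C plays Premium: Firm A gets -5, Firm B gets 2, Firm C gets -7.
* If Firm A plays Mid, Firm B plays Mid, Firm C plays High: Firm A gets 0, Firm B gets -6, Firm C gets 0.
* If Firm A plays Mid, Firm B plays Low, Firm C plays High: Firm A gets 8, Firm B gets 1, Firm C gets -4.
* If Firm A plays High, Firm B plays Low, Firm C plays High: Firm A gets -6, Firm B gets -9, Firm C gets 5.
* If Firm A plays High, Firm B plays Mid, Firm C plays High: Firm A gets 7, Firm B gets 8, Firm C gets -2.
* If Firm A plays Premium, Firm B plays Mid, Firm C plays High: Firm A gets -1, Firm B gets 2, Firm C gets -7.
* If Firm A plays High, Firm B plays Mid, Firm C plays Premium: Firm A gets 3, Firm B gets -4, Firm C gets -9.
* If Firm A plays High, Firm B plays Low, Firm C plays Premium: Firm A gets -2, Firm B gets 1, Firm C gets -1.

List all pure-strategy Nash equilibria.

The pure Nash equilibria are (Mid, Low, High); (High, Mid, High); (Premium, Mid, Premium).

Firm A against (Low, High): payoffs 8, -6, 3 → best response Mid.
Firm A against (Low, Premium): payoffs -5, -2, 1 → best response Premium.
Firm A against (Mid, High): payoffs 0, 7, -1 → best response High.
Firm A against (Mid, Premium): payoffs 2, 3, 8 → best response Premium.
Firm B against (Mid, High): payoffs 1, -6 → best response Low.
Firm B against (Mid, Premium): payoffs 2, 4 → best response Mid.
Firm B against (High, High): payoffs -9, 8 → best response Mid.
Firm B against (High, Premium): payoffs 1, -4 → best response Low.
Firm B against (Premium, High): payoffs 7, 2 → best response Low.
Firm B against (Premium, Premium): payoffs -2, 6 → best response Mid.
Firm C against (Mid, Low): payoffs -4, -7 → best response High.
Firm C against (Mid, Mid): payoffs 0, -9 → best response High.
Firm C against (High, Low): payoffs 5, -1 → best response High.
Firm C against (High, Mid): payoffs -2, -9 → best response High.
Firm C against (Premium, Low): payoffs -7, 3 → best response Premium.
Firm C against (Premium, Mid): payoffs -7, 0 → best response Premium.
Mutual best responses: (Mid, Low, High); (High, Mid, High); (Premium, Mid, Premium).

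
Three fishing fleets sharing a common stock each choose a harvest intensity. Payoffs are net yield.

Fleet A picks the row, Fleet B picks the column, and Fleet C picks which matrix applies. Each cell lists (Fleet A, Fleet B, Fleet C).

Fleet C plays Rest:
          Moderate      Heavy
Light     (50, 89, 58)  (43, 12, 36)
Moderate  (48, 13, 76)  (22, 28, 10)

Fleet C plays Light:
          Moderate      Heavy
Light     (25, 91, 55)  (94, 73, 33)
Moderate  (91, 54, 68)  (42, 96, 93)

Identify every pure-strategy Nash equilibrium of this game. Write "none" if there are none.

Check each profile: it is a Nash equilibrium iff no player can strictly gain by switching unilaterally.
(Light, Moderate, Rest): Fleet A gets 50, best alternative 48; Fleet B gets 89, best alternative 12; Fleet C gets 58, best alternative 55. No profitable deviation — NE.
(Light, Moderate, Light): Fleet A can switch to Moderate (25 → 91). Not NE.
(Light, Heavy, Rest): Fleet B can switch to Moderate (12 → 89). Not NE.
(Light, Heavy, Light): Fleet B can switch to Moderate (73 → 91). Not NE.
(Moderate, Moderate, Rest): Fleet A can switch to Light (48 → 50). Not NE.
(Moderate, Moderate, Light): Fleet B can switch to Heavy (54 → 96). Not NE.
(Moderate, Heavy, Rest): Fleet A can switch to Light (22 → 43). Not NE.
(The remaining 1 profile has a profitable deviation by the same check.)

(Light, Moderate, Rest)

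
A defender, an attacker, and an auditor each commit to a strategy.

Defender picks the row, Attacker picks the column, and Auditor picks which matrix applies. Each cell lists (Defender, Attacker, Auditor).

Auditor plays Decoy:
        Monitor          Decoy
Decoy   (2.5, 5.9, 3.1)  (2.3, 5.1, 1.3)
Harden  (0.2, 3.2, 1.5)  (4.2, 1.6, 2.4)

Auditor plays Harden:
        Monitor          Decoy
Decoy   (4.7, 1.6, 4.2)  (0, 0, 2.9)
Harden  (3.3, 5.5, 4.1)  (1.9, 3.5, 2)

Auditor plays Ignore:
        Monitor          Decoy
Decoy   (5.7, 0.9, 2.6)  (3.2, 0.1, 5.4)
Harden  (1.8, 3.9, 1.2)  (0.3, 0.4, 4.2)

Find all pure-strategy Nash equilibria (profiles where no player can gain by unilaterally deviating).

The unique pure-strategy Nash equilibrium is (Decoy, Monitor, Harden).

Defender against (Monitor, Decoy): payoffs 2.5, 0.2 → best response Decoy.
Defender against (Monitor, Harden): payoffs 4.7, 3.3 → best response Decoy.
Defender against (Monitor, Ignore): payoffs 5.7, 1.8 → best response Decoy.
Defender against (Decoy, Decoy): payoffs 2.3, 4.2 → best response Harden.
Defender against (Decoy, Harden): payoffs 0, 1.9 → best response Harden.
Defender against (Decoy, Ignore): payoffs 3.2, 0.3 → best response Decoy.
Attacker against (Decoy, Decoy): payoffs 5.9, 5.1 → best response Monitor.
Attacker against (Decoy, Harden): payoffs 1.6, 0 → best response Monitor.
Attacker against (Decoy, Ignore): payoffs 0.9, 0.1 → best response Monitor.
Attacker against (Harden, Decoy): payoffs 3.2, 1.6 → best response Monitor.
Attacker against (Harden, Harden): payoffs 5.5, 3.5 → best response Monitor.
Attacker against (Harden, Ignore): payoffs 3.9, 0.4 → best response Monitor.
Auditor against (Decoy, Monitor): payoffs 3.1, 4.2, 2.6 → best response Harden.
Auditor against (Decoy, Decoy): payoffs 1.3, 2.9, 5.4 → best response Ignore.
Auditor against (Harden, Monitor): payoffs 1.5, 4.1, 1.2 → best response Harden.
Auditor against (Harden, Decoy): payoffs 2.4, 2, 4.2 → best response Ignore.
Mutual best responses: (Decoy, Monitor, Harden).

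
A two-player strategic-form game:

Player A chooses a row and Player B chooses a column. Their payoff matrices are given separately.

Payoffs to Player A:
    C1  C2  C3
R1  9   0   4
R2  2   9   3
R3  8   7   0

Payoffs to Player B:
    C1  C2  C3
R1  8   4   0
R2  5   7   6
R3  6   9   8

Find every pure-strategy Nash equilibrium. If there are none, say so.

Pure-strategy Nash equilibria: (R1, C1); (R2, C2)

Player A against C1: payoffs 9, 2, 8 → best response R1.
Player A against C2: payoffs 0, 9, 7 → best response R2.
Player A against C3: payoffs 4, 3, 0 → best response R1.
Player B against R1: payoffs 8, 4, 0 → best response C1.
Player B against R2: payoffs 5, 7, 6 → best response C2.
Player B against R3: payoffs 6, 9, 8 → best response C2.
Mutual best responses: (R1, C1); (R2, C2).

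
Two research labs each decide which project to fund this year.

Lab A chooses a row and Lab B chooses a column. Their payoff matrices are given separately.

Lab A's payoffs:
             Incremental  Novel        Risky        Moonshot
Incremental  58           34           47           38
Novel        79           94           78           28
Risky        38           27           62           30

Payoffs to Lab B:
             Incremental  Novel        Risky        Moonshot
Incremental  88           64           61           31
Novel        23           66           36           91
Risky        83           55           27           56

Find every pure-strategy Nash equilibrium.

Check each profile: it is a Nash equilibrium iff no player can strictly gain by switching unilaterally.
(Incremental, Incremental): Lab A can switch to Novel (58 → 79). Not NE.
(Incremental, Novel): Lab A can switch to Novel (34 → 94). Not NE.
(Incremental, Risky): Lab A can switch to Novel (47 → 78). Not NE.
(Incremental, Moonshot): Lab B can switch to Incremental (31 → 88). Not NE.
(Novel, Incremental): Lab B can switch to Novel (23 → 66). Not NE.
(Novel, Novel): Lab B can switch to Moonshot (66 → 91). Not NE.
(The remaining 6 profiles each have a profitable deviation by the same check.)

none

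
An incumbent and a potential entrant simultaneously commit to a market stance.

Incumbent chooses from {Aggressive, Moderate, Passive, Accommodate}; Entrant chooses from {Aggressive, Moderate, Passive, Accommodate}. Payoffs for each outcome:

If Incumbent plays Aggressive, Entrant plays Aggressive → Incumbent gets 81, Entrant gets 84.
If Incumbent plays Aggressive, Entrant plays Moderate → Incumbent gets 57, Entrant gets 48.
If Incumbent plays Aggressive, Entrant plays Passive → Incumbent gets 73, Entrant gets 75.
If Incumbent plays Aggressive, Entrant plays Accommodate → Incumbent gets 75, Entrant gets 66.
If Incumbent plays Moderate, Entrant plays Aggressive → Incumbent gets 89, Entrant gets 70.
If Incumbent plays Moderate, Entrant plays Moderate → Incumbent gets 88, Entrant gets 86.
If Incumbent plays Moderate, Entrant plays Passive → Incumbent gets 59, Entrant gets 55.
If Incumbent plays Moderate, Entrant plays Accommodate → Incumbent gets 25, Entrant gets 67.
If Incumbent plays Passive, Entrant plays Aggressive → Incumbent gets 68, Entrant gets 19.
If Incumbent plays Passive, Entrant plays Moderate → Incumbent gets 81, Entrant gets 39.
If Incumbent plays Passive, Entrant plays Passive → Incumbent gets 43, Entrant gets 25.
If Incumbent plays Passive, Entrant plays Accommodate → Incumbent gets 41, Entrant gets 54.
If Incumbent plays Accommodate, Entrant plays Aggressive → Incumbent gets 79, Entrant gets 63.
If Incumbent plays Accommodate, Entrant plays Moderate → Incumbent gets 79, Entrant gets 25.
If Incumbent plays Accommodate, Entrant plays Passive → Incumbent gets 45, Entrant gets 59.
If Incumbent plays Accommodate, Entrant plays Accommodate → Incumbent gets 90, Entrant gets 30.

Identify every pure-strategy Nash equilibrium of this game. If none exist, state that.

For each player, find the best response to each opponent profile; mutual best responses are the pure NE.
Incumbent against Aggressive: payoffs 81, 89, 68, 79 → best response Moderate.
Incumbent against Moderate: payoffs 57, 88, 81, 79 → best response Moderate.
Incumbent against Passive: payoffs 73, 59, 43, 45 → best response Aggressive.
Incumbent against Accommodate: payoffs 75, 25, 41, 90 → best response Accommodate.
Entrant against Aggressive: payoffs 84, 48, 75, 66 → best response Aggressive.
Entrant against Moderate: payoffs 70, 86, 55, 67 → best response Moderate.
Entrant against Passive: payoffs 19, 39, 25, 54 → best response Accommodate.
Entrant against Accommodate: payoffs 63, 25, 59, 30 → best response Aggressive.
Mutual best responses: (Moderate, Moderate).

Pure NE: (Moderate, Moderate)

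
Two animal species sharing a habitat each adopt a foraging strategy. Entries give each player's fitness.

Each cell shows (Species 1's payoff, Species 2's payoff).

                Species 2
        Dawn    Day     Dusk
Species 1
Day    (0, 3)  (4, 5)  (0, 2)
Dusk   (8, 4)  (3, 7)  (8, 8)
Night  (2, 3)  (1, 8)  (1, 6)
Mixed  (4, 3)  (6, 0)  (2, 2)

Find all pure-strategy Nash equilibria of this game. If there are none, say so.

(Dusk, Dusk)

Species 1 against Dawn: payoffs 0, 8, 2, 4 → best response Dusk.
Species 1 against Day: payoffs 4, 3, 1, 6 → best response Mixed.
Species 1 against Dusk: payoffs 0, 8, 1, 2 → best response Dusk.
Species 2 against Day: payoffs 3, 5, 2 → best response Day.
Species 2 against Dusk: payoffs 4, 7, 8 → best response Dusk.
Species 2 against Night: payoffs 3, 8, 6 → best response Day.
Species 2 against Mixed: payoffs 3, 0, 2 → best response Dawn.
Mutual best responses: (Dusk, Dusk).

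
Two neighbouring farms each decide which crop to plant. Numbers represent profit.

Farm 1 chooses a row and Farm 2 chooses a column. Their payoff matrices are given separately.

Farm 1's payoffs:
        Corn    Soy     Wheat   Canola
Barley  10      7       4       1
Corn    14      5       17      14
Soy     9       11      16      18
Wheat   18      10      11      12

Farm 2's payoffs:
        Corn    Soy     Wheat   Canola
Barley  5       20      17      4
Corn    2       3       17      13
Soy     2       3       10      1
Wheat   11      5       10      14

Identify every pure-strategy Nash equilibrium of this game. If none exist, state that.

Farm 1 against Corn: payoffs 10, 14, 9, 18 → best response Wheat.
Farm 1 against Soy: payoffs 7, 5, 11, 10 → best response Soy.
Farm 1 against Wheat: payoffs 4, 17, 16, 11 → best response Corn.
Farm 1 against Canola: payoffs 1, 14, 18, 12 → best response Soy.
Farm 2 against Barley: payoffs 5, 20, 17, 4 → best response Soy.
Farm 2 against Corn: payoffs 2, 3, 17, 13 → best response Wheat.
Farm 2 against Soy: payoffs 2, 3, 10, 1 → best response Wheat.
Farm 2 against Wheat: payoffs 11, 5, 10, 14 → best response Canola.
Mutual best responses: (Corn, Wheat).

(Corn, Wheat)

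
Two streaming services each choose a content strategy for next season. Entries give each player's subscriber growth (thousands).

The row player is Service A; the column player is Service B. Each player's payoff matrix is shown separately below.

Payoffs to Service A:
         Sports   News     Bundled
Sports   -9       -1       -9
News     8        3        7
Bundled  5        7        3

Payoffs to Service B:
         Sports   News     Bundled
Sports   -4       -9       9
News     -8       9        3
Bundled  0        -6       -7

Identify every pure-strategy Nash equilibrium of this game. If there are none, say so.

No pure-strategy Nash equilibrium.

(Sports, Sports): Service A can switch to News (-9 → 8). Not NE.
(Sports, News): Service A can switch to News (-1 → 3). Not NE.
(Sports, Bundled): Service A can switch to News (-9 → 7). Not NE.
(News, Sports): Service B can switch to News (-8 → 9). Not NE.
(News, News): Service A can switch to Bundled (3 → 7). Not NE.
(News, Bundled): Service B can switch to News (3 → 9). Not NE.
(Bundled, Sports): Service A can switch to News (5 → 8). Not NE.
(Bundled, News): Service B can switch to Sports (-6 → 0). Not NE.
(Bundled, Bundled): Service A can switch to News (3 → 7). Not NE.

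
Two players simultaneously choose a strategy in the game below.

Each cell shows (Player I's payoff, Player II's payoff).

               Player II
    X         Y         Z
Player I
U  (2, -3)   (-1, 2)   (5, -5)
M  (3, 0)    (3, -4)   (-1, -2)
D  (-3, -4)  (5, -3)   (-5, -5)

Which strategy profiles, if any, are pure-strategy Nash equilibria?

Pure-strategy Nash equilibria: (M, X), (D, Y)

Player I against X: payoffs 2, 3, -3 → best response M.
Player I against Y: payoffs -1, 3, 5 → best response D.
Player I against Z: payoffs 5, -1, -5 → best response U.
Player II against U: payoffs -3, 2, -5 → best response Y.
Player II against M: payoffs 0, -4, -2 → best response X.
Player II against D: payoffs -4, -3, -5 → best response Y.
Mutual best responses: (M, X); (D, Y).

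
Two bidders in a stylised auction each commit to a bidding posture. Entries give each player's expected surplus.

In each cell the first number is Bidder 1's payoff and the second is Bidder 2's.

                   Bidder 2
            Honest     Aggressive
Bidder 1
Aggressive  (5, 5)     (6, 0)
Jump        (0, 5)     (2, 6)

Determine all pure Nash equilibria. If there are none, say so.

The unique pure-strategy Nash equilibrium is (Aggressive, Honest).

Bidder 1 against Honest: payoffs 5, 0 → best response Aggressive.
Bidder 1 against Aggressive: payoffs 6, 2 → best response Aggressive.
Bidder 2 against Aggressive: payoffs 5, 0 → best response Honest.
Bidder 2 against Jump: payoffs 5, 6 → best response Aggressive.
Mutual best responses: (Aggressive, Honest).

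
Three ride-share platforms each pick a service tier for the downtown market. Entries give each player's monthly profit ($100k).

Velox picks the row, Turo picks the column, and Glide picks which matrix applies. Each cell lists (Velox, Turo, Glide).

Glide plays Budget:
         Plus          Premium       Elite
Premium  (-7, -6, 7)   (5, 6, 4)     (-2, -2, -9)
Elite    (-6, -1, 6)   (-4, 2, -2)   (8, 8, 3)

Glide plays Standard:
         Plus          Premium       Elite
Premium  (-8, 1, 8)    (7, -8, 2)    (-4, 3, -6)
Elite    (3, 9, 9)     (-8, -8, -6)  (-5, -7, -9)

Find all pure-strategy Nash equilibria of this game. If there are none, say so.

The pure Nash equilibria are (Premium, Premium, Budget), (Premium, Elite, Standard), (Elite, Plus, Standard), (Elite, Elite, Budget).

Velox against (Plus, Budget): payoffs -7, -6 → best response Elite.
Velox against (Plus, Standard): payoffs -8, 3 → best response Elite.
Velox against (Premium, Budget): payoffs 5, -4 → best response Premium.
Velox against (Premium, Standard): payoffs 7, -8 → best response Premium.
Velox against (Elite, Budget): payoffs -2, 8 → best response Elite.
Velox against (Elite, Standard): payoffs -4, -5 → best response Premium.
Turo against (Premium, Budget): payoffs -6, 6, -2 → best response Premium.
Turo against (Premium, Standard): payoffs 1, -8, 3 → best response Elite.
Turo against (Elite, Budget): payoffs -1, 2, 8 → best response Elite.
Turo against (Elite, Standard): payoffs 9, -8, -7 → best response Plus.
Glide against (Premium, Plus): payoffs 7, 8 → best response Standard.
Glide against (Premium, Premium): payoffs 4, 2 → best response Budget.
Glide against (Premium, Elite): payoffs -9, -6 → best response Standard.
Glide against (Elite, Plus): payoffs 6, 9 → best response Standard.
Glide against (Elite, Premium): payoffs -2, -6 → best response Budget.
Glide against (Elite, Elite): payoffs 3, -9 → best response Budget.
Mutual best responses: (Premium, Premium, Budget); (Premium, Elite, Standard); (Elite, Plus, Standard); (Elite, Elite, Budget).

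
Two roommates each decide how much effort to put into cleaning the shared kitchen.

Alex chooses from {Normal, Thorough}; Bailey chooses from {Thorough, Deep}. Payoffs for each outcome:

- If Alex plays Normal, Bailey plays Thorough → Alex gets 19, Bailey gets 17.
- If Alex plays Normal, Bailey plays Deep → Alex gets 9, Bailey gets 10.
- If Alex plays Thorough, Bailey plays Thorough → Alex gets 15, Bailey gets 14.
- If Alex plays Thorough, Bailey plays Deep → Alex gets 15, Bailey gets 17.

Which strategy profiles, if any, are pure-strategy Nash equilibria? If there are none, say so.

Pure-strategy Nash equilibria: (Normal, Thorough); (Thorough, Deep)

(Normal, Thorough): Alex gets 19, best alternative 15; Bailey gets 17, best alternative 10. No profitable deviation — NE.
(Normal, Deep): Alex can switch to Thorough (9 → 15). Not NE.
(Thorough, Thorough): Alex can switch to Normal (15 → 19). Not NE.
(Thorough, Deep): Alex gets 15, best alternative 9; Bailey gets 17, best alternative 14. No profitable deviation — NE.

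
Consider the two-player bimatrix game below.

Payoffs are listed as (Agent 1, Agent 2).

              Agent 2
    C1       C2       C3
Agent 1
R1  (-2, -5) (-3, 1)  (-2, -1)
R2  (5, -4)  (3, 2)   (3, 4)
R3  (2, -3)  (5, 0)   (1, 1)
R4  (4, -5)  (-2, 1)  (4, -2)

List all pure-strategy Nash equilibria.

No pure-strategy Nash equilibrium.

(R1, C1): Agent 1 can switch to R2 (-2 → 5). Not NE.
(R1, C2): Agent 1 can switch to R2 (-3 → 3). Not NE.
(R1, C3): Agent 1 can switch to R2 (-2 → 3). Not NE.
(R2, C1): Agent 2 can switch to C2 (-4 → 2). Not NE.
(R2, C2): Agent 1 can switch to R3 (3 → 5). Not NE.
(R2, C3): Agent 1 can switch to R4 (3 → 4). Not NE.
(The remaining 6 profiles each have a profitable deviation by the same check.)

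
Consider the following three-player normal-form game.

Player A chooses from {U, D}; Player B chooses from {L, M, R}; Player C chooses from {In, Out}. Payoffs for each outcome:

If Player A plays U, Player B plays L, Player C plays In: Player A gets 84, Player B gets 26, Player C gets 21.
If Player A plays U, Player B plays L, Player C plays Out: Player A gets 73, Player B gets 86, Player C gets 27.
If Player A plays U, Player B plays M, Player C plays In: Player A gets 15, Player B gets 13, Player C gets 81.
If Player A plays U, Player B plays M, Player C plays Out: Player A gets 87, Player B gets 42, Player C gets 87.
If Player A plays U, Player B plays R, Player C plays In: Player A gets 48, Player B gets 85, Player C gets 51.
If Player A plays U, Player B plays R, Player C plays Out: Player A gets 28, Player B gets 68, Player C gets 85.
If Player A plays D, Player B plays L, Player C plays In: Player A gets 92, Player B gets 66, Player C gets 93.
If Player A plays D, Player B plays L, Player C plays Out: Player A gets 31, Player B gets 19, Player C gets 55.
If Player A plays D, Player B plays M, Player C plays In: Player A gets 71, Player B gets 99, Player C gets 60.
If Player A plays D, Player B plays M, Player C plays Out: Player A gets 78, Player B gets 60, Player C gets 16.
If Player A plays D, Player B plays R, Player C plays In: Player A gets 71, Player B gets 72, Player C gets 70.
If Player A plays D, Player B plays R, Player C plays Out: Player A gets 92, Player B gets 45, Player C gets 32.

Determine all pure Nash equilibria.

(U, L, Out) and (D, M, In)

Mark each player's best response to every combination of opponents' strategies; a profile where every player is best-responding is a pure Nash equilibrium.
Player A against (L, In): payoffs 84, 92 → best response D.
Player A against (L, Out): payoffs 73, 31 → best response U.
Player A against (M, In): payoffs 15, 71 → best response D.
Player A against (M, Out): payoffs 87, 78 → best response U.
Player A against (R, In): payoffs 48, 71 → best response D.
Player A against (R, Out): payoffs 28, 92 → best response D.
Player B against (U, In): payoffs 26, 13, 85 → best response R.
Player B against (U, Out): payoffs 86, 42, 68 → best response L.
Player B against (D, In): payoffs 66, 99, 72 → best response M.
Player B against (D, Out): payoffs 19, 60, 45 → best response M.
Player C against (U, L): payoffs 21, 27 → best response Out.
Player C against (U, M): payoffs 81, 87 → best response Out.
Player C against (U, R): payoffs 51, 85 → best response Out.
Player C against (D, L): payoffs 93, 55 → best response In.
Player C against (D, M): payoffs 60, 16 → best response In.
Player C against (D, R): payoffs 70, 32 → best response In.
Mutual best responses: (U, L, Out); (D, M, In).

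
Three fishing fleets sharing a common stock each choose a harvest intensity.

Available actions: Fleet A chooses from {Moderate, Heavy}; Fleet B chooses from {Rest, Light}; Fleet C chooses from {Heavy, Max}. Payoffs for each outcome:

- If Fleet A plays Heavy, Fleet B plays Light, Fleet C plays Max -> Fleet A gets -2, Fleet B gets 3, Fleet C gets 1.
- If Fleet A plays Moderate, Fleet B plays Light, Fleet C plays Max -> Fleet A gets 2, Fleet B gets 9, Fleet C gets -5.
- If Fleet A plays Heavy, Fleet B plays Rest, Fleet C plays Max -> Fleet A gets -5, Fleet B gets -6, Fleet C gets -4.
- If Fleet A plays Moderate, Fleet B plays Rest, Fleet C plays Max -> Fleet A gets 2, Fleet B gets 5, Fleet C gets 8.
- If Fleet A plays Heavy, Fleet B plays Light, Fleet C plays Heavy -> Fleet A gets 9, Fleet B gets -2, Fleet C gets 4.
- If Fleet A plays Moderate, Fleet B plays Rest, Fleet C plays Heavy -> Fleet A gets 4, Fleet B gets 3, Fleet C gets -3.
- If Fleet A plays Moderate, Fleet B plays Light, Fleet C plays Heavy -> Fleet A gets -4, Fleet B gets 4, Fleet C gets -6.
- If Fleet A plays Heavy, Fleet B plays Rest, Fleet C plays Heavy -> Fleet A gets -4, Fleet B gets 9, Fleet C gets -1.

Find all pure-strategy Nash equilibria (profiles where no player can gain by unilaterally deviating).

(Moderate, Light, Max)

For each player, find the best response to each opponent profile; mutual best responses are the pure NE.
Fleet A against (Rest, Heavy): payoffs 4, -4 → best response Moderate.
Fleet A against (Rest, Max): payoffs 2, -5 → best response Moderate.
Fleet A against (Light, Heavy): payoffs -4, 9 → best response Heavy.
Fleet A against (Light, Max): payoffs 2, -2 → best response Moderate.
Fleet B against (Moderate, Heavy): payoffs 3, 4 → best response Light.
Fleet B against (Moderate, Max): payoffs 5, 9 → best response Light.
Fleet B against (Heavy, Heavy): payoffs 9, -2 → best response Rest.
Fleet B against (Heavy, Max): payoffs -6, 3 → best response Light.
Fleet C against (Moderate, Rest): payoffs -3, 8 → best response Max.
Fleet C against (Moderate, Light): payoffs -6, -5 → best response Max.
Fleet C against (Heavy, Rest): payoffs -1, -4 → best response Heavy.
Fleet C against (Heavy, Light): payoffs 4, 1 → best response Heavy.
Mutual best responses: (Moderate, Light, Max).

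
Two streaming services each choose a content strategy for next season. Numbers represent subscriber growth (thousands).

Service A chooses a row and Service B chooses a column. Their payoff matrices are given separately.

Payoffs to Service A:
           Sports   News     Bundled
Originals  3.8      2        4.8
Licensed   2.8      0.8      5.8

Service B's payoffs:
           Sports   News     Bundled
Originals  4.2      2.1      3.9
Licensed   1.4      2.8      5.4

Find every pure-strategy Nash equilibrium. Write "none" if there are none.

(Originals, Sports); (Licensed, Bundled)

Check each profile: it is a Nash equilibrium iff no player can strictly gain by switching unilaterally.
(Originals, Sports): Service A gets 3.8, best alternative 2.8; Service B gets 4.2, best alternative 3.9. No profitable deviation — NE.
(Originals, News): Service B can switch to Sports (2.1 → 4.2). Not NE.
(Originals, Bundled): Service A can switch to Licensed (4.8 → 5.8). Not NE.
(Licensed, Sports): Service A can switch to Originals (2.8 → 3.8). Not NE.
(Licensed, News): Service A can switch to Originals (0.8 → 2). Not NE.
(Licensed, Bundled): Service A gets 5.8, best alternative 4.8; Service B gets 5.4, best alternative 2.8. No profitable deviation — NE.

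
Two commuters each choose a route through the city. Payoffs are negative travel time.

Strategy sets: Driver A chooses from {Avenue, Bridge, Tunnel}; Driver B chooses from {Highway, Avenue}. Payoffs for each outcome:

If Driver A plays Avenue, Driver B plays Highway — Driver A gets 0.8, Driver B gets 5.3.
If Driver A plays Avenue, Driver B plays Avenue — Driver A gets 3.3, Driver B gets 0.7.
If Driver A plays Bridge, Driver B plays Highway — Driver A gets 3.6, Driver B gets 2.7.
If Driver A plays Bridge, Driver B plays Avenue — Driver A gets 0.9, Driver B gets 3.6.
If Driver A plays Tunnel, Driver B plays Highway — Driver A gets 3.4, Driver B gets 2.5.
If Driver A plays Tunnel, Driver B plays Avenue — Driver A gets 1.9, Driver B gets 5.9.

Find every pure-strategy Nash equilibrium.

For each strategy profile, look for a profitable unilateral deviation.
(Avenue, Highway): Driver A can switch to Bridge (0.8 → 3.6). Not NE.
(Avenue, Avenue): Driver B can switch to Highway (0.7 → 5.3). Not NE.
(Bridge, Highway): Driver B can switch to Avenue (2.7 → 3.6). Not NE.
(Bridge, Avenue): Driver A can switch to Avenue (0.9 → 3.3). Not NE.
(Tunnel, Highway): Driver A can switch to Bridge (3.4 → 3.6). Not NE.
(Tunnel, Avenue): Driver A can switch to Avenue (1.9 → 3.3). Not NE.

none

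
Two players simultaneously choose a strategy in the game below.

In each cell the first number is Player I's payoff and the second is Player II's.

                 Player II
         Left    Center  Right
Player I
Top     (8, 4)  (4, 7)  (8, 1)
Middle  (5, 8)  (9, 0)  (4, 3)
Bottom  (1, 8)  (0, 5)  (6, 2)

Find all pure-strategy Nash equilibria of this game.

(Top, Left): Player II can switch to Center (4 → 7). Not NE.
(Top, Center): Player I can switch to Middle (4 → 9). Not NE.
(Top, Right): Player II can switch to Left (1 → 4). Not NE.
(Middle, Left): Player I can switch to Top (5 → 8). Not NE.
(Middle, Center): Player II can switch to Left (0 → 8). Not NE.
(Middle, Right): Player I can switch to Top (4 → 8). Not NE.
(Bottom, Left): Player I can switch to Top (1 → 8). Not NE.
(Bottom, Center): Player I can switch to Top (0 → 4). Not NE.
(Bottom, Right): Player I can switch to Top (6 → 8). Not NE.

No pure-strategy Nash equilibrium.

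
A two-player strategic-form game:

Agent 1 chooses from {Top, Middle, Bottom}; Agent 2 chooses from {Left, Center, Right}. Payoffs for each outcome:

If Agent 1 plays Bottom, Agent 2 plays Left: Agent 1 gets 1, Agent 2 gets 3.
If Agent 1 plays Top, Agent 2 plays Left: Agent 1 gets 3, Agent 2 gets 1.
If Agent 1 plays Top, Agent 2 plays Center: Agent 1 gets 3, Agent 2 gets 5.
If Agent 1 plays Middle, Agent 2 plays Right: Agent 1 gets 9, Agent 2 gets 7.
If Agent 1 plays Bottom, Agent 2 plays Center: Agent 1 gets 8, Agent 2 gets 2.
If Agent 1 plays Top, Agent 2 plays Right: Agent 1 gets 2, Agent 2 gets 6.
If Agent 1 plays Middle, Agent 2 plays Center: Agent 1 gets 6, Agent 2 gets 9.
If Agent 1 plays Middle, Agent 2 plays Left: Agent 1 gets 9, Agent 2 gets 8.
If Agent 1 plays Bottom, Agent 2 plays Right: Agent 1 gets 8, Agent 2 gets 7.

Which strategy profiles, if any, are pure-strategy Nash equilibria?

No pure-strategy Nash equilibrium.

Agent 1 against Left: payoffs 3, 9, 1 → best response Middle.
Agent 1 against Center: payoffs 3, 6, 8 → best response Bottom.
Agent 1 against Right: payoffs 2, 9, 8 → best response Middle.
Agent 2 against Top: payoffs 1, 5, 6 → best response Right.
Agent 2 against Middle: payoffs 8, 9, 7 → best response Center.
Agent 2 against Bottom: payoffs 3, 2, 7 → best response Right.
No profile is a mutual best response for all players.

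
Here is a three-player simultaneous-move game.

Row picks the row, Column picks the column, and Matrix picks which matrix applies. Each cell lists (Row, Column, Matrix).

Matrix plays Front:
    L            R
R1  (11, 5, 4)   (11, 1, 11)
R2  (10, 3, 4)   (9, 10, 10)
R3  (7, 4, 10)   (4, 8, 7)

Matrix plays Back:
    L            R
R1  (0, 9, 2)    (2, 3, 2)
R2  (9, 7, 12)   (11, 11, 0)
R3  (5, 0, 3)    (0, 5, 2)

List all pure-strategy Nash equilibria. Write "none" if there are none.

For each player, find the best response to each opponent profile; mutual best responses are the pure NE.
Row against (L, Front): payoffs 11, 10, 7 → best response R1.
Row against (L, Back): payoffs 0, 9, 5 → best response R2.
Row against (R, Front): payoffs 11, 9, 4 → best response R1.
Row against (R, Back): payoffs 2, 11, 0 → best response R2.
Column against (R1, Front): payoffs 5, 1 → best response L.
Column against (R1, Back): payoffs 9, 3 → best response L.
Column against (R2, Front): payoffs 3, 10 → best response R.
Column against (R2, Back): payoffs 7, 11 → best response R.
Column against (R3, Front): payoffs 4, 8 → best response R.
Column against (R3, Back): payoffs 0, 5 → best response R.
Matrix against (R1, L): payoffs 4, 2 → best response Front.
Matrix against (R1, R): payoffs 11, 2 → best response Front.
Matrix against (R2, L): payoffs 4, 12 → best response Back.
Matrix against (R2, R): payoffs 10, 0 → best response Front.
Matrix against (R3, L): payoffs 10, 3 → best response Front.
Matrix against (R3, R): payoffs 7, 2 → best response Front.
Mutual best responses: (R1, L, Front).

(R1, L, Front)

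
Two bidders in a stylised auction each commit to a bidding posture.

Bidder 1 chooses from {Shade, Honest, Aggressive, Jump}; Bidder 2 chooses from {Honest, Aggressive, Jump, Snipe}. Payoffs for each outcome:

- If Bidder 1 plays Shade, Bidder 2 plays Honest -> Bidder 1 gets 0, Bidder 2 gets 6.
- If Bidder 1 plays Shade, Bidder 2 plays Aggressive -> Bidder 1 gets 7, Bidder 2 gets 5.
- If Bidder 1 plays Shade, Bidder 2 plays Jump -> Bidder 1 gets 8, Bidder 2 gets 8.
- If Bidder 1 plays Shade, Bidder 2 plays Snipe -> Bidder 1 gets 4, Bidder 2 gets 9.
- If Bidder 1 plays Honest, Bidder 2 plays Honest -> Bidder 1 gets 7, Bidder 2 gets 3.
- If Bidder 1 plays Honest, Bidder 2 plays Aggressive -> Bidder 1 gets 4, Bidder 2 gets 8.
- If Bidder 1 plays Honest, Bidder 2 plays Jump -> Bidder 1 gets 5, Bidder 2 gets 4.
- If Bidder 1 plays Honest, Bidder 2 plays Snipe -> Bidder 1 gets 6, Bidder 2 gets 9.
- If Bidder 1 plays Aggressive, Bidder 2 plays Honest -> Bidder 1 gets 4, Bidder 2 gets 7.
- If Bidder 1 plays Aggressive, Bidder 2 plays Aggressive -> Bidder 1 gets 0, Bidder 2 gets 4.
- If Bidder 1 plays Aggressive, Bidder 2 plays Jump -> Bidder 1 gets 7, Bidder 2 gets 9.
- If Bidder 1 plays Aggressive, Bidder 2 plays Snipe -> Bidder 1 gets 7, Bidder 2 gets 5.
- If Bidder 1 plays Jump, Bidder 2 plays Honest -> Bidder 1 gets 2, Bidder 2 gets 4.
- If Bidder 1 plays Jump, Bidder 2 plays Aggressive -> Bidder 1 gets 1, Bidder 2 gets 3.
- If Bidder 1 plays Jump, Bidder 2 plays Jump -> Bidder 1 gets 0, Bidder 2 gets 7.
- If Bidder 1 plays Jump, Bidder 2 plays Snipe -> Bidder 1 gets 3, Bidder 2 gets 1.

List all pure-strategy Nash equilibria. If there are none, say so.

Mark each player's best response to every combination of opponents' strategies; a profile where every player is best-responding is a pure Nash equilibrium.
Bidder 1 against Honest: payoffs 0, 7, 4, 2 → best response Honest.
Bidder 1 against Aggressive: payoffs 7, 4, 0, 1 → best response Shade.
Bidder 1 against Jump: payoffs 8, 5, 7, 0 → best response Shade.
Bidder 1 against Snipe: payoffs 4, 6, 7, 3 → best response Aggressive.
Bidder 2 against Shade: payoffs 6, 5, 8, 9 → best response Snipe.
Bidder 2 against Honest: payoffs 3, 8, 4, 9 → best response Snipe.
Bidder 2 against Aggressive: payoffs 7, 4, 9, 5 → best response Jump.
Bidder 2 against Jump: payoffs 4, 3, 7, 1 → best response Jump.
No profile is a mutual best response for all players.

No pure-strategy Nash equilibrium.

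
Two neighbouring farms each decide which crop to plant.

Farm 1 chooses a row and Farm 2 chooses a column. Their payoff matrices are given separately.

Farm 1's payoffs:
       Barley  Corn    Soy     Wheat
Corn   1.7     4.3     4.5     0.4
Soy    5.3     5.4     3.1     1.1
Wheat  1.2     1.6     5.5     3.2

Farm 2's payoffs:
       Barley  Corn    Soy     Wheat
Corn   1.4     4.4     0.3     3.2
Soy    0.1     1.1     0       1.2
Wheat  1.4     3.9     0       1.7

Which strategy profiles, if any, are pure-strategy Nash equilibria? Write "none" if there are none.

There is no pure-strategy Nash equilibrium.

(Corn, Barley): Farm 1 can switch to Soy (1.7 → 5.3). Not NE.
(Corn, Corn): Farm 1 can switch to Soy (4.3 → 5.4). Not NE.
(Corn, Soy): Farm 1 can switch to Wheat (4.5 → 5.5). Not NE.
(Corn, Wheat): Farm 1 can switch to Soy (0.4 → 1.1). Not NE.
(Soy, Barley): Farm 2 can switch to Corn (0.1 → 1.1). Not NE.
(Soy, Corn): Farm 2 can switch to Wheat (1.1 → 1.2). Not NE.
(Soy, Soy): Farm 1 can switch to Corn (3.1 → 4.5). Not NE.
(Soy, Wheat): Farm 1 can switch to Wheat (1.1 → 3.2). Not NE.
(Wheat, Barley): Farm 1 can switch to Corn (1.2 → 1.7). Not NE.
(Wheat, Corn): Farm 1 can switch to Corn (1.6 → 4.3). Not NE.
(Wheat, Soy): Farm 2 can switch to Barley (0 → 1.4). Not NE.
(Wheat, Wheat): Farm 2 can switch to Corn (1.7 → 3.9). Not NE.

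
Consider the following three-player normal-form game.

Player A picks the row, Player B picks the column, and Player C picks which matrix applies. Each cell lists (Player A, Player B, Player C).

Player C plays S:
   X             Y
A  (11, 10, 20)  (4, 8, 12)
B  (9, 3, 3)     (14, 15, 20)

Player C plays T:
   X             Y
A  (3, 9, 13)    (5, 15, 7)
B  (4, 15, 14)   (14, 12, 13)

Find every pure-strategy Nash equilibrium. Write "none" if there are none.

The pure Nash equilibria are (A, X, S) and (B, X, T) and (B, Y, S).

For each strategy profile, look for a profitable unilateral deviation.
(A, X, S): Player A gets 11, best alternative 9; Player B gets 10, best alternative 8; Player C gets 20, best alternative 13. No profitable deviation — NE.
(A, X, T): Player A can switch to B (3 → 4). Not NE.
(A, Y, S): Player A can switch to B (4 → 14). Not NE.
(A, Y, T): Player A can switch to B (5 → 14). Not NE.
(B, X, S): Player A can switch to A (9 → 11). Not NE.
(B, X, T): Player A gets 4, best alternative 3; Player B gets 15, best alternative 12; Player C gets 14, best alternative 3. No profitable deviation — NE.
(B, Y, S): Player A gets 14, best alternative 4; Player B gets 15, best alternative 3; Player C gets 20, best alternative 13. No profitable deviation — NE.
(B, Y, T): Player B can switch to X (12 → 15). Not NE.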